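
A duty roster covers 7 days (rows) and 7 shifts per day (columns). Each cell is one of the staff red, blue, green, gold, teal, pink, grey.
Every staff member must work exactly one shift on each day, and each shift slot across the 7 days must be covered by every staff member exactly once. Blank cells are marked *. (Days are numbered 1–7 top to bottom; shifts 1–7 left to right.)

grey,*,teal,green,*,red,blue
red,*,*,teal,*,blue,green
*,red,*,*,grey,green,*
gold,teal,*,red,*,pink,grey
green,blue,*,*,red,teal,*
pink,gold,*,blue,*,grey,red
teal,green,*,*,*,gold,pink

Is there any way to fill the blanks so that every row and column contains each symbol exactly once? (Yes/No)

Yes

No day or shift among the givens repeats a symbol, and propagating forced cells runs into no contradiction.
One valid completion exists (for instance, grey pink teal green gold red blue / red grey gold teal pink blue green / blue red pink gold grey green teal / gold teal blue red green pink grey / green blue grey pink red teal gold / pink gold green blue teal grey red / teal green red grey blue gold pink).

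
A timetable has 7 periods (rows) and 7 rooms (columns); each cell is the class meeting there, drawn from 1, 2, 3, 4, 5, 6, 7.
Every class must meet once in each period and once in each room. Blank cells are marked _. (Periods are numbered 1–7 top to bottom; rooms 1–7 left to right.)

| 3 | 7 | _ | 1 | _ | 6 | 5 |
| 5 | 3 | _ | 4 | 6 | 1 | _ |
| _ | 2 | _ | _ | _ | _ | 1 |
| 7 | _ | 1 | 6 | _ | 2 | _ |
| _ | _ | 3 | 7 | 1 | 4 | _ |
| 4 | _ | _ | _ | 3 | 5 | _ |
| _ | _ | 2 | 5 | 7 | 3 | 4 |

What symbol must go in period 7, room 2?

Period 1, room 3: period 1 has {1, 3, 5, 6, 7} and room 3 has {1, 2, 3}, leaving only 4.
Period 1, room 5: period 1 has {1, 3, 4, 5, 6, 7} and room 5 has {1, 3, 6, 7}, leaving only 2.
Period 2, room 3: period 2 has {1, 3, 4, 5, 6} and room 3 has {1, 2, 3, 4}, leaving only 7.
Period 2, room 7: period 2 has {1, 3, 4, 5, 6, 7} and room 7 has {1, 4, 5}, leaving only 2.
Period 3, room 1: period 3 has {1, 2} and room 1 has {3, 4, 5, 7}, leaving only 6.
Period 3, room 3: period 3 has {1, 2, 6} and room 3 has {1, 2, 3, 4, 7}, leaving only 5.
Period 3, room 4: period 3 has {1, 2, 5, 6} and room 4 has {1, 4, 5, 6, 7}, leaving only 3.
Period 3, room 5: period 3 has {1, 2, 3, 5, 6} and room 5 has {1, 2, 3, 6, 7}, leaving only 4.
Period 3, room 6: period 3 has {1, 2, 3, 4, 5, 6} and room 6 has {1, 2, 3, 4, 5, 6}, leaving only 7.
Period 4, room 5: period 4 has {1, 2, 6, 7} and room 5 has {1, 2, 3, 4, 6, 7}, leaving only 5.
Period 4, room 2: period 4 has {1, 2, 5, 6, 7} and room 2 has {2, 3, 7}, leaving only 4.
Period 4, room 7: period 4 has {1, 2, 4, 5, 6, 7} and room 7 has {1, 2, 4, 5}, leaving only 3.
Period 5, room 1: period 5 has {1, 3, 4, 7} and room 1 has {3, 4, 5, 6, 7}, leaving only 2.
Period 5, room 7: period 5 has {1, 2, 3, 4, 7} and room 7 has {1, 2, 3, 4, 5}, leaving only 6.
Period 5, room 2: period 5 has {1, 2, 3, 4, 6, 7} and room 2 has {2, 3, 4, 7}, leaving only 5.
Period 6, room 3: period 6 has {3, 4, 5} and room 3 has {1, 2, 3, 4, 5, 7}, leaving only 6.
Period 6, room 2: period 6 has {3, 4, 5, 6} and room 2 has {2, 3, 4, 5, 7}, leaving only 1.
Period 7 already has {2, 3, 4, 5, 7} and room 2 already has {1, 2, 3, 4, 5, 7}, so period 7, room 2 must be 6.

6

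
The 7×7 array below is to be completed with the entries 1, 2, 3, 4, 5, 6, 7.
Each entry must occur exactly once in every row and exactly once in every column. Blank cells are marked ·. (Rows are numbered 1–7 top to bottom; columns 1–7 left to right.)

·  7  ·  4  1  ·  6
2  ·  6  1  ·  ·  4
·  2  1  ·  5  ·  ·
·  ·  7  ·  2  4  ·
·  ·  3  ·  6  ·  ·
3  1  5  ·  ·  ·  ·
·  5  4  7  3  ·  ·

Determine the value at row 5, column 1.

7

Row 1, column 1: row 1 has {1, 4, 6, 7} and column 1 has {2, 3}, leaving only 5.
Row 1, column 3: row 1 has {1, 4, 5, 6, 7} and column 3 has {1, 3, 4, 5, 6, 7}, leaving only 2.
Row 1, column 6: row 1 has {1, 2, 4, 5, 6, 7} and column 6 has {4}, leaving only 3.
Row 2, column 2: row 2 has {1, 2, 4, 6} and column 2 has {1, 2, 5, 7}, leaving only 3.
Row 2, column 5: row 2 has {1, 2, 3, 4, 6} and column 5 has {1, 2, 3, 5, 6}, leaving only 7.
Row 2, column 6: row 2 has {1, 2, 3, 4, 6, 7} and column 6 has {3, 4}, leaving only 5.
Row 4, column 2: row 4 has {2, 4, 7} and column 2 has {1, 2, 3, 5, 7}, leaving only 6.
Row 4, column 1: row 4 has {2, 4, 6, 7} and column 1 has {2, 3, 5}, leaving only 1.
Row 5, column 2: row 5 has {3, 6} and column 2 has {1, 2, 3, 5, 6, 7}, leaving only 4.
Row 5 already has {3, 4, 6} and column 1 already has {1, 2, 3, 5}, so row 5, column 1 must be 7.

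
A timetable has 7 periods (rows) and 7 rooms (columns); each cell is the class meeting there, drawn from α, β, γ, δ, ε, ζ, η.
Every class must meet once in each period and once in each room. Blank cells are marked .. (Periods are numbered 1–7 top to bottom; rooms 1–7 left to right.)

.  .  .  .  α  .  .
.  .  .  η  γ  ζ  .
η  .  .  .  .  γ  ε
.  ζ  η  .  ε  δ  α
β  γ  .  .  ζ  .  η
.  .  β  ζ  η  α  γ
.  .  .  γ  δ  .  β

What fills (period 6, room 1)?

ε

Period 2, room 7: period 2 has {γ, ζ, η} and room 7 has {α, β, γ, ε, η}, leaving only δ.
Period 1, room 7: period 1 has {α} and room 7 has {α, β, γ, δ, ε, η}, leaving only ζ.
Period 3, room 5: period 3 has {γ, ε, η} and room 5 has {α, γ, δ, ε, ζ, η}, leaving only β.
Period 4, room 1: period 4 has {α, δ, ε, ζ, η} and room 1 has {β, η}, leaving only γ.
Period 4, room 4: period 4 has {α, γ, δ, ε, ζ, η} and room 4 has {γ, ζ, η}, leaving only β.
Period 5, room 6: period 5 has {β, γ, ζ, η} and room 6 has {α, γ, δ, ζ}, leaving only ε.
Period 7, room 6: period 7 has {β, γ, δ} and room 6 has {α, γ, δ, ε, ζ}, leaving only η.
Period 1, room 6: period 1 has {α, ζ} and room 6 has {α, γ, δ, ε, ζ, η}, leaving only β.
Period 6, room 1 is narrowed to {δ, ε}.
If it were δ, then period 5, room 4 would be left with no valid symbol.
So period 6, room 1 must be ε.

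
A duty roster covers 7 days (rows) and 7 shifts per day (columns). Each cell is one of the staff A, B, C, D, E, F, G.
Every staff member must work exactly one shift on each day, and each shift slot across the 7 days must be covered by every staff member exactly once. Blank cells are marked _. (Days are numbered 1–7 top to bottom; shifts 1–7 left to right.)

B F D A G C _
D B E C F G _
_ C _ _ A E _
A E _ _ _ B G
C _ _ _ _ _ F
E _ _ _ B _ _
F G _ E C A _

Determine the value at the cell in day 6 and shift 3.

A

Day 1, shift 7: day 1 has {A, B, C, D, F, G} and shift 7 has {F, G}, leaving only E.
Day 2, shift 7: day 2 has {B, C, D, E, F, G} and shift 7 has {E, F, G}, leaving only A.
Day 3, shift 1: day 3 has {A, C, E} and shift 1 has {A, B, C, D, E, F}, leaving only G.
Day 4, shift 5: day 4 has {A, B, E, G} and shift 5 has {A, B, C, F, G}, leaving only D.
Day 4, shift 4: day 4 has {A, B, D, E, G} and shift 4 has {A, C, E}, leaving only F.
Day 4, shift 3: day 4 has {A, B, D, E, F, G} and shift 3 has {D, E}, leaving only C.
Day 5, shift 5: day 5 has {C, F} and shift 5 has {A, B, C, D, F, G}, leaving only E.
Day 5, shift 6: day 5 has {C, E, F} and shift 6 has {A, B, C, E, G}, leaving only D.
Day 5, shift 2: day 5 has {C, D, E, F} and shift 2 has {B, C, E, F, G}, leaving only A.
Day 6, shift 2: day 6 has {B, E} and shift 2 has {A, B, C, E, F, G}, leaving only D.
Day 6, shift 4: day 6 has {B, D, E} and shift 4 has {A, C, E, F}, leaving only G.
Day 5, shift 4: day 5 has {A, C, D, E, F} and shift 4 has {A, C, E, F, G}, leaving only B.
Day 3, shift 4: day 3 has {A, C, E, G} and shift 4 has {A, B, C, E, F, G}, leaving only D.
Day 3, shift 7: day 3 has {A, C, D, E, G} and shift 7 has {A, E, F, G}, leaving only B.
Day 3, shift 3: day 3 has {A, B, C, D, E, G} and shift 3 has {C, D, E}, leaving only F.
Day 6 already has {B, D, E, G} and shift 3 already has {C, D, E, F}, so day 6, shift 3 must be A.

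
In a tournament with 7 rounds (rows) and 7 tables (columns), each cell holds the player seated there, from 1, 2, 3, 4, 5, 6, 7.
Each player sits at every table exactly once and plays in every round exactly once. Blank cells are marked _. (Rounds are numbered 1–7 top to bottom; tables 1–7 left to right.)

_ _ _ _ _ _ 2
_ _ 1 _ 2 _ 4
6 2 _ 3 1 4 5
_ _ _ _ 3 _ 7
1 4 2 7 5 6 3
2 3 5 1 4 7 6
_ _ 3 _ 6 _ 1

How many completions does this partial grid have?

9

Round 1, table 1: eliminating its round and table leaves {3, 4, 5, 7}.
Round 1, table 2: eliminating its round and table leaves {1, 5, 6, 7}.
Round 1, table 3: eliminating its round and table leaves {4, 6, 7}.
Round 1, table 4: eliminating its round and table leaves {4, 5, 6}.
Round 1, table 5: eliminating its round and table leaves {7}.
Round 1, table 6: eliminating its round and table leaves {1, 3, 5}.
Round 2, table 1: eliminating its round and table leaves {3, 5, 7}.
Round 2, table 2: eliminating its round and table leaves {5, 6, 7}.
Round 2, table 4: eliminating its round and table leaves {5, 6}.
Round 2, table 6: eliminating its round and table leaves {3, 5}.
Round 3, table 3: eliminating its round and table leaves {7}.
Round 4, table 1: eliminating its round and table leaves {4, 5}.
Round 4, table 2: eliminating its round and table leaves {1, 5, 6}.
Round 4, table 3: eliminating its round and table leaves {4, 6}.
Round 4, table 4: eliminating its round and table leaves {2, 4, 5, 6}.
Round 4, table 6: eliminating its round and table leaves {1, 2, 5}.
Round 7, table 1: eliminating its round and table leaves {4, 5, 7}.
Round 7, table 2: eliminating its round and table leaves {5, 7}.
Round 7, table 4: eliminating its round and table leaves {2, 4, 5}.
Round 7, table 6: eliminating its round and table leaves {2, 5}.
Enumerating the assignments across these blanks that avoid any round or table repeat gives 9 completions.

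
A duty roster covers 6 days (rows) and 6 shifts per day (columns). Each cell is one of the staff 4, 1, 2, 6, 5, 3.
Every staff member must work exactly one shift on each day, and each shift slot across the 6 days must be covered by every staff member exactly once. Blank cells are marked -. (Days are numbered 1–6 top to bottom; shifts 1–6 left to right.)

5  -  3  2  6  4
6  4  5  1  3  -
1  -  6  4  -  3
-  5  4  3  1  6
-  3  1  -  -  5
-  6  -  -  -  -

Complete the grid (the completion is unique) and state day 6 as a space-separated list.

3 6 2 5 4 1

Day 6, shift 3: day 6 has {6} and shift 3 has {4, 1, 6, 5, 3}, leaving only 2.
Day 6, shift 4: day 6 has {2, 6} and shift 4 has {4, 1, 2, 3}, leaving only 5.
Day 6, shift 5: day 6 has {2, 6, 5} and shift 5 has {1, 6, 3}, leaving only 4.
Day 6, shift 1: day 6 has {4, 2, 6, 5} and shift 1 has {1, 6, 5}, leaving only 3.
Day 6, shift 6: day 6 has {4, 2, 6, 5, 3} and shift 6 has {4, 6, 5, 3}, leaving only 1.
So day 6 reads: 3 6 2 5 4 1.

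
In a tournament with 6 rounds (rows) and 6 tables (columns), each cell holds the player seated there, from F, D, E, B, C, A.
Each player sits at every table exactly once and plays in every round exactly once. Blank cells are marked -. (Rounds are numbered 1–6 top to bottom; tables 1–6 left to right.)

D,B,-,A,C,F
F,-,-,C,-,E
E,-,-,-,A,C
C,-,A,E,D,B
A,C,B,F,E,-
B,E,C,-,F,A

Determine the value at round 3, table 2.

D

Round 1, table 3: round 1 has {F, D, B, C, A} and table 3 has {B, C, A}, leaving only E.
Round 2, table 3: round 2 has {F, E, C} and table 3 has {E, B, C, A}, leaving only D.
Round 2, table 2: round 2 has {F, D, E, C} and table 2 has {E, B, C}, leaving only A.
Round 2, table 5: round 2 has {F, D, E, C, A} and table 5 has {F, D, E, C, A}, leaving only B.
Round 3, table 3: round 3 has {E, C, A} and table 3 has {D, E, B, C, A}, leaving only F.
Round 3 already has {F, E, C, A} and table 2 already has {E, B, C, A}, so round 3, table 2 must be D.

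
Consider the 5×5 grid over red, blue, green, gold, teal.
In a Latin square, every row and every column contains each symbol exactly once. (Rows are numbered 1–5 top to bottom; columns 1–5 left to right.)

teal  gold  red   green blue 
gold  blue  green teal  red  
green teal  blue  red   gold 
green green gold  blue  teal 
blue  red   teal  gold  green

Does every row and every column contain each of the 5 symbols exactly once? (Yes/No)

Column 1 contains green twice (at rows 3 and 4), so it is not a permutation.

No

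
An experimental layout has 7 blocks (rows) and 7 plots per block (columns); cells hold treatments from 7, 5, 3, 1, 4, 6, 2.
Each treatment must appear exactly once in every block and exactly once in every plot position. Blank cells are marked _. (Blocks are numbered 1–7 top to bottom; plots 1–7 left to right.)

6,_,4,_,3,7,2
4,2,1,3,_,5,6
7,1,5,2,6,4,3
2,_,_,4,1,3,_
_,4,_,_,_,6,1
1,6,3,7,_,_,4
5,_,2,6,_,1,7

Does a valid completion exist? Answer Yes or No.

Yes

No block or plot among the givens repeats a symbol, and propagating forced cells runs into no contradiction.
One valid completion exists (for instance, 6 5 4 1 3 7 2 / 4 2 1 3 7 5 6 / 7 1 5 2 6 4 3 / 2 7 6 4 1 3 5 / 3 4 7 5 2 6 1 / 1 6 3 7 5 2 4 / 5 3 2 6 4 1 7).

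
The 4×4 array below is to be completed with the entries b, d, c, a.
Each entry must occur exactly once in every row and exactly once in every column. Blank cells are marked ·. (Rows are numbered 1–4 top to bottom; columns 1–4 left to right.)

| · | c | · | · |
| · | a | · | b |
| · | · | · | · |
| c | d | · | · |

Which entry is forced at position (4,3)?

b

Row 2, column 1: row 2 has {b, a} and column 1 has {c}, leaving only d.
Row 2, column 3: row 2 has {b, d, a} and column 3 has {}, leaving only c.
Row 3, column 2: row 3 has {} and column 2 has {d, c, a}, leaving only b.
Row 3, column 1: row 3 has {b} and column 1 has {d, c}, leaving only a.
Row 1, column 1: row 1 has {c} and column 1 has {d, c, a}, leaving only b.
Row 3, column 3: row 3 has {b, a} and column 3 has {c}, leaving only d.
Row 1, column 3: row 1 has {b, c} and column 3 has {d, c}, leaving only a.
Row 4 already has {d, c} and column 3 already has {d, c, a}, so row 4, column 3 must be b.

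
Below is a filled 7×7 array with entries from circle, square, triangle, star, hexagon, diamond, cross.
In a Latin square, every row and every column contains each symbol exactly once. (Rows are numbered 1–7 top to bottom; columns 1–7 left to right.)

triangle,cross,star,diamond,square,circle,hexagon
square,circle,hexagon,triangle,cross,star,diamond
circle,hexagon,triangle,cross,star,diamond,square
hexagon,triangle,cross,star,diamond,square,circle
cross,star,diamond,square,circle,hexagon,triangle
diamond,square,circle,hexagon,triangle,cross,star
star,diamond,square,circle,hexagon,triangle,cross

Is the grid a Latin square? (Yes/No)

Each row is a permutation of the 7 symbols, and so is each column.

Yes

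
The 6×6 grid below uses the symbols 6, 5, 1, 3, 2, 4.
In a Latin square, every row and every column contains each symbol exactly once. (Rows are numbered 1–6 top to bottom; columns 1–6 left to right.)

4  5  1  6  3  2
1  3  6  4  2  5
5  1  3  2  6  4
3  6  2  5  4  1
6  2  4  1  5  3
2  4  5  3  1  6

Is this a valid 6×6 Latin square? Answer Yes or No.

Each row is a permutation of the 6 symbols, and so is each column.

Yes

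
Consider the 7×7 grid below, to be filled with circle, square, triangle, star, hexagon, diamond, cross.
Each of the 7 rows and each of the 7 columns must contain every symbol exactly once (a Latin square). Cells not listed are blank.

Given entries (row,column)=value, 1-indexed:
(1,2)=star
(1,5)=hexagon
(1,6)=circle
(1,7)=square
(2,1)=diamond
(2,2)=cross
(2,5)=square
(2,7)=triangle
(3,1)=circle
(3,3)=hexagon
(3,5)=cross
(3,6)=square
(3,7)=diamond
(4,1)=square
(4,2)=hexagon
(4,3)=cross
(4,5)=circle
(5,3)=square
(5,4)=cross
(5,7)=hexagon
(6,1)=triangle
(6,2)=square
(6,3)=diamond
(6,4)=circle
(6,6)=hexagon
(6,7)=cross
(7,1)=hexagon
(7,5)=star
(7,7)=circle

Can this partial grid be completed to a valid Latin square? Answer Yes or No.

Row 6, column 5: row 6 together with column 5 already contain {circle, square, triangle, star, hexagon, diamond, cross} — every symbol — so nothing can go there. The grid has no valid completion.

No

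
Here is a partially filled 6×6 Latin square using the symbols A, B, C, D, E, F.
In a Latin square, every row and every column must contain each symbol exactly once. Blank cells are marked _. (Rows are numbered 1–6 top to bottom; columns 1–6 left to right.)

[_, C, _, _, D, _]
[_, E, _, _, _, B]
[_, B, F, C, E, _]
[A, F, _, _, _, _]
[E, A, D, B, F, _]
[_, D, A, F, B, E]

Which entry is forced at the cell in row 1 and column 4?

Row 2, column 3: row 2 has {B, E} and column 3 has {A, D, F}, leaving only C.
Row 2, column 5: row 2 has {B, C, E} and column 5 has {B, D, E, F}, leaving only A.
Row 2, column 4: row 2 has {A, B, C, E} and column 4 has {B, C, F}, leaving only D.
Row 2, column 1: row 2 has {A, B, C, D, E} and column 1 has {A, E}, leaving only F.
Row 1, column 1: row 1 has {C, D} and column 1 has {A, E, F}, leaving only B.
Row 1, column 3: row 1 has {B, C, D} and column 3 has {A, C, D, F}, leaving only E.
Row 1 already has {B, C, D, E} and column 4 already has {B, C, D, F}, so row 1, column 4 must be A.

A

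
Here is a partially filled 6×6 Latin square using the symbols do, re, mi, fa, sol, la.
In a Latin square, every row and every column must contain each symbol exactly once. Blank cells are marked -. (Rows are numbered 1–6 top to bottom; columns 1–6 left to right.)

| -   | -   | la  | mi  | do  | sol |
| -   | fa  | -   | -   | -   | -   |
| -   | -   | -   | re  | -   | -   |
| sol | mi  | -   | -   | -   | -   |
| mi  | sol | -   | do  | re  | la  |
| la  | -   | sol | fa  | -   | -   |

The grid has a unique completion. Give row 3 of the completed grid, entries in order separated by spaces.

do la mi re sol fa

Row 1, column 2: row 1 has {do, mi, sol, la} and column 2 has {mi, fa, sol}, leaving only re.
Row 1, column 1: row 1 has {do, re, mi, sol, la} and column 1 has {mi, sol, la}, leaving only fa.
Row 3, column 1: row 3 has {re} and column 1 has {mi, fa, sol, la}, leaving only do.
Row 3, column 2: row 3 has {do, re} and column 2 has {re, mi, fa, sol}, leaving only la.
Row 2, column 1: row 2 has {fa} and column 1 has {do, mi, fa, sol, la}, leaving only re.
Row 4, column 4: row 4 has {mi, sol} and column 4 has {do, re, mi, fa}, leaving only la.
Row 2, column 4: row 2 has {re, fa} and column 4 has {do, re, mi, fa, la}, leaving only sol.
Row 4, column 5: row 4 has {mi, sol, la} and column 5 has {do, re}, leaving only fa.
Row 5, column 3: row 5 has {do, re, mi, sol, la} and column 3 has {sol, la}, leaving only fa.
Row 3, column 3: row 3 has {do, re, la} and column 3 has {fa, sol, la}, leaving only mi.
Row 3, column 5: row 3 has {do, re, mi, la} and column 5 has {do, re, fa}, leaving only sol.
Row 3, column 6: row 3 has {do, re, mi, sol, la} and column 6 has {sol, la}, leaving only fa.
So row 3 reads: do la mi re sol fa.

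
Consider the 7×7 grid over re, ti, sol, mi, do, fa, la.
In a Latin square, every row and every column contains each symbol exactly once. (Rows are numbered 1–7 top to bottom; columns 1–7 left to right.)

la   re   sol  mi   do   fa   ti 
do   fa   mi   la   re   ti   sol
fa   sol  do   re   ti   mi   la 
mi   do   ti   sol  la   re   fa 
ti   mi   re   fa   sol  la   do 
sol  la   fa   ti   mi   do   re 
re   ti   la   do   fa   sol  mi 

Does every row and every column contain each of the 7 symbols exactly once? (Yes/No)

Yes

Each row is a permutation of the 7 symbols, and so is each column.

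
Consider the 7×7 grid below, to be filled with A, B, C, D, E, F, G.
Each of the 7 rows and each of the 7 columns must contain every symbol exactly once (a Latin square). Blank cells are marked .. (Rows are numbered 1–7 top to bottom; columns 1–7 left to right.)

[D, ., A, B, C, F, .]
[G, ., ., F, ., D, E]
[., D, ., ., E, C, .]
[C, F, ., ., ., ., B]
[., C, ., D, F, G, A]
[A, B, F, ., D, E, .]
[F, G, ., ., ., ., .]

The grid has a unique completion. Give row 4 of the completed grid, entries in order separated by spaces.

Row 4, column 6: row 4 has {B, C, F} and column 6 has {C, D, E, F, G}, leaving only A.
Row 4, column 5: row 4 has {A, B, C, F} and column 5 has {C, D, E, F}, leaving only G.
Row 4, column 4: row 4 has {A, B, C, F, G} and column 4 has {B, D, F}, leaving only E.
Row 4, column 3: row 4 has {A, B, C, E, F, G} and column 3 has {A, F}, leaving only D.
So row 4 reads: C F D E G A B.

C F D E G A B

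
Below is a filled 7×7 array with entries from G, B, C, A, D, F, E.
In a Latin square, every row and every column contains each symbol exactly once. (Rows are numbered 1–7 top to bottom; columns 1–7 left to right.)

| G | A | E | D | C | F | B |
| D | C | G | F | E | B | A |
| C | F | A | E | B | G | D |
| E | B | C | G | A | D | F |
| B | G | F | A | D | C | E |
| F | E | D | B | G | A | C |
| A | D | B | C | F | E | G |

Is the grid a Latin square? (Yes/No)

Yes

Each row is a permutation of the 7 symbols, and so is each column.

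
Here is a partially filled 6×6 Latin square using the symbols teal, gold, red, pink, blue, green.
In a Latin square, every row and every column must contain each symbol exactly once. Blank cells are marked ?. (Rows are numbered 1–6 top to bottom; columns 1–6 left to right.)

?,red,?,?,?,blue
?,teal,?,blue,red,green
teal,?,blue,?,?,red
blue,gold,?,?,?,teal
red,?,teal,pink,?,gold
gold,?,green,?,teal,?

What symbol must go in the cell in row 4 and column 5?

pink

Row 2, column 1: row 2 has {teal, red, blue, green} and column 1 has {teal, gold, red, blue}, leaving only pink.
Row 1, column 1: row 1 has {red, blue} and column 1 has {teal, gold, red, pink, blue}, leaving only green.
Row 2, column 3: row 2 has {teal, red, pink, blue, green} and column 3 has {teal, blue, green}, leaving only gold.
Row 1, column 3: row 1 has {red, blue, green} and column 3 has {teal, gold, blue, green}, leaving only pink.
Row 1, column 5: row 1 has {red, pink, blue, green} and column 5 has {teal, red}, leaving only gold.
Row 1, column 4: row 1 has {gold, red, pink, blue, green} and column 4 has {pink, blue}, leaving only teal.
Row 4, column 3: row 4 has {teal, gold, blue} and column 3 has {teal, gold, pink, blue, green}, leaving only red.
Row 4, column 4: row 4 has {teal, gold, red, blue} and column 4 has {teal, pink, blue}, leaving only green.
Row 4 already has {teal, gold, red, blue, green} and column 5 already has {teal, gold, red}, so row 4, column 5 must be pink.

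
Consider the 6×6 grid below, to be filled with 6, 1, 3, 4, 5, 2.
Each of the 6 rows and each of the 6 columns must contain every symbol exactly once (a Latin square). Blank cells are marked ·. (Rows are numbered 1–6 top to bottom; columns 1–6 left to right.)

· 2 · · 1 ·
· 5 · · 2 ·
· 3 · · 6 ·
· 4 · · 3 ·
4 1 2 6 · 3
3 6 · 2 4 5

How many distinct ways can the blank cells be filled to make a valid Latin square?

Row 1, column 1: eliminating its row and column leaves {6, 5}.
Row 1, column 3: eliminating its row and column leaves {6, 3, 4, 5}.
Row 1, column 4: eliminating its row and column leaves {3, 4, 5}.
Row 1, column 6: eliminating its row and column leaves {6, 4}.
Row 2, column 1: eliminating its row and column leaves {6, 1}.
Row 2, column 3: eliminating its row and column leaves {6, 1, 3, 4}.
Row 2, column 4: eliminating its row and column leaves {1, 3, 4}.
Row 2, column 6: eliminating its row and column leaves {6, 1, 4}.
Row 3, column 1: eliminating its row and column leaves {1, 5, 2}.
Row 3, column 3: eliminating its row and column leaves {1, 4, 5}.
Row 3, column 4: eliminating its row and column leaves {1, 4, 5}.
Row 3, column 6: eliminating its row and column leaves {1, 4, 2}.
Row 4, column 1: eliminating its row and column leaves {6, 1, 5, 2}.
Row 4, column 3: eliminating its row and column leaves {6, 1, 5}.
Row 4, column 4: eliminating its row and column leaves {1, 5}.
Row 4, column 6: eliminating its row and column leaves {6, 1, 2}.
Row 5, column 5: eliminating its row and column leaves {5}.
Row 6, column 3: eliminating its row and column leaves {1}.
Enumerating the assignments across these blanks that avoid any row or column repeat gives 10 completions.

10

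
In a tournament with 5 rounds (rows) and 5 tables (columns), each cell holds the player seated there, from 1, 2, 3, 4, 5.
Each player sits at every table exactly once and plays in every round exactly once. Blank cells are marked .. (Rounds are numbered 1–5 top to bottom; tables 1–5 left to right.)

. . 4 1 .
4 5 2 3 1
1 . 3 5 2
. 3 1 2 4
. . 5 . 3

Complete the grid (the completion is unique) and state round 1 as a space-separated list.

3 2 4 1 5

Round 1, table 2: round 1 has {1, 4} and table 2 has {3, 5}, leaving only 2.
Round 1, table 5: round 1 has {1, 2, 4} and table 5 has {1, 2, 3, 4}, leaving only 5.
Round 1, table 1: round 1 has {1, 2, 4, 5} and table 1 has {1, 4}, leaving only 3.
So round 1 reads: 3 2 4 1 5.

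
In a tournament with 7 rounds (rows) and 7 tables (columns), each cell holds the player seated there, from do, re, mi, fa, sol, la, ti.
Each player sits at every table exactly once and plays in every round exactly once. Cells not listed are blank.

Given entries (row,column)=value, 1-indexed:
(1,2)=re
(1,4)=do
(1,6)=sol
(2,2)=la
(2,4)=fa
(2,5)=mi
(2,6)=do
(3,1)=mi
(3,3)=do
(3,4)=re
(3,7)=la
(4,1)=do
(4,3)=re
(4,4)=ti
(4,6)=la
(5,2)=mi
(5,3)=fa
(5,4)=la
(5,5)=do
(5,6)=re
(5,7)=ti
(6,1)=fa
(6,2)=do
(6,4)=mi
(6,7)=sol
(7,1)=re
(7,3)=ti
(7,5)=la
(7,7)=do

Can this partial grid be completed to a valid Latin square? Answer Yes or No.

No round or table among the givens repeats a symbol, and propagating forced cells runs into no contradiction.
One valid completion exists (for instance, la re mi do ti sol fa / ti la sol fa mi do re / mi ti do re sol fa la / do sol re ti fa la mi / sol mi fa la do re ti / fa do la mi re ti sol / re fa ti sol la mi do).

Yes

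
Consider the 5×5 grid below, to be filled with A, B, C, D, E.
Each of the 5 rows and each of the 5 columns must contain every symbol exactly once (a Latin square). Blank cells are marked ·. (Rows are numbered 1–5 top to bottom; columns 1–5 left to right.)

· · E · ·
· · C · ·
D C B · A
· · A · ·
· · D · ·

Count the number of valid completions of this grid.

Row 1, column 1: eliminating its row and column leaves {A, B, C}.
Row 1, column 2: eliminating its row and column leaves {A, B, D}.
Row 1, column 4: eliminating its row and column leaves {A, B, C, D}.
Row 1, column 5: eliminating its row and column leaves {B, C, D}.
Row 2, column 1: eliminating its row and column leaves {A, B, E}.
Row 2, column 2: eliminating its row and column leaves {A, B, D, E}.
Row 2, column 4: eliminating its row and column leaves {A, B, D, E}.
Row 2, column 5: eliminating its row and column leaves {B, D, E}.
Row 3, column 4: eliminating its row and column leaves {E}.
Row 4, column 1: eliminating its row and column leaves {B, C, E}.
Row 4, column 2: eliminating its row and column leaves {B, D, E}.
Row 4, column 4: eliminating its row and column leaves {B, C, D, E}.
Row 4, column 5: eliminating its row and column leaves {B, C, D, E}.
Row 5, column 1: eliminating its row and column leaves {A, B, C, E}.
Row 5, column 2: eliminating its row and column leaves {A, B, E}.
Row 5, column 4: eliminating its row and column leaves {A, B, C, E}.
Row 5, column 5: eliminating its row and column leaves {B, C, E}.
Enumerating the assignments across these blanks that avoid any row or column repeat gives 56 completions.

56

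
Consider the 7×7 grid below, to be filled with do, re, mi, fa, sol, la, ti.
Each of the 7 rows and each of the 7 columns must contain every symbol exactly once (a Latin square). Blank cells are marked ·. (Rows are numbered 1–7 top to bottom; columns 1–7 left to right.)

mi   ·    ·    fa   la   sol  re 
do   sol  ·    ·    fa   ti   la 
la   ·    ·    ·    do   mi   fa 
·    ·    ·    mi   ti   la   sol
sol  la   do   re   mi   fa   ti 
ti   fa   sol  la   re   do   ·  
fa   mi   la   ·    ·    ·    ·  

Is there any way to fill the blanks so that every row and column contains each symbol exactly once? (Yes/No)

Row 2, column 4: row 2 together with column 4 already contain {do, re, mi, fa, sol, la, ti} — every symbol — so nothing can go there. The grid has no valid completion.

No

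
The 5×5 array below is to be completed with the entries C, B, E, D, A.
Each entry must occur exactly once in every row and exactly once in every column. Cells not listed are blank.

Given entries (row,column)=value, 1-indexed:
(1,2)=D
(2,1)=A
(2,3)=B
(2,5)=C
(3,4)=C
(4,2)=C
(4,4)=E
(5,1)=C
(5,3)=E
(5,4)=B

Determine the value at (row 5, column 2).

Row 5 already has {C, B, E} and column 2 already has {C, D}, so row 5, column 2 must be A.

A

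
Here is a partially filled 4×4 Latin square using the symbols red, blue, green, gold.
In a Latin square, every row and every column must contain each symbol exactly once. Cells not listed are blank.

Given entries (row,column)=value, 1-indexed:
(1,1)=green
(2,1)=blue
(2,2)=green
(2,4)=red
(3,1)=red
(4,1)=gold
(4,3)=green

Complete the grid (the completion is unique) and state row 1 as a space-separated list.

green blue red gold

Row 2, column 3: row 2 has {red, blue, green} and column 3 has {green}, leaving only gold.
Row 3, column 3: row 3 has {red} and column 3 has {green, gold}, leaving only blue.
Row 1, column 3: row 1 has {green} and column 3 has {blue, green, gold}, leaving only red.
Row 3, column 2: row 3 has {red, blue} and column 2 has {green}, leaving only gold.
Row 1, column 2: row 1 has {red, green} and column 2 has {green, gold}, leaving only blue.
Row 1, column 4: row 1 has {red, blue, green} and column 4 has {red}, leaving only gold.
So row 1 reads: green blue red gold.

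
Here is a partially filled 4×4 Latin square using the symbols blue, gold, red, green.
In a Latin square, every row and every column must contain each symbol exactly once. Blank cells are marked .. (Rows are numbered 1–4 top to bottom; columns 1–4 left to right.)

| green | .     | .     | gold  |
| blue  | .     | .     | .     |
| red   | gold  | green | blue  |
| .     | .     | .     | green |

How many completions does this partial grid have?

2

Row 1, column 2: eliminating its row and column leaves {blue, red}.
Row 1, column 3: eliminating its row and column leaves {blue, red}.
Row 2, column 2: eliminating its row and column leaves {red, green}.
Row 2, column 3: eliminating its row and column leaves {gold, red}.
Row 2, column 4: eliminating its row and column leaves {red}.
Row 4, column 1: eliminating its row and column leaves {gold}.
Row 4, column 2: eliminating its row and column leaves {blue, red}.
Row 4, column 3: eliminating its row and column leaves {blue, gold, red}.
Enumerating the assignments across these blanks that avoid any row or column repeat gives 2 completions.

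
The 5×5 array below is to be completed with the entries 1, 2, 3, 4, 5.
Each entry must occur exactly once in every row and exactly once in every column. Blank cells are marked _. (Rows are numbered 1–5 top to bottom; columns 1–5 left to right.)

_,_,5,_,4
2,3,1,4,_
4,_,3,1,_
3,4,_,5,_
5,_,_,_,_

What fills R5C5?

Row 1, column 1: row 1 has {4, 5} and column 1 has {2, 3, 4, 5}, leaving only 1.
Row 1, column 2: row 1 has {1, 4, 5} and column 2 has {3, 4}, leaving only 2.
Row 1, column 4: row 1 has {1, 2, 4, 5} and column 4 has {1, 4, 5}, leaving only 3.
Row 2, column 5: row 2 has {1, 2, 3, 4} and column 5 has {4}, leaving only 5.
Row 3, column 2: row 3 has {1, 3, 4} and column 2 has {2, 3, 4}, leaving only 5.
Row 3, column 5: row 3 has {1, 3, 4, 5} and column 5 has {4, 5}, leaving only 2.
Row 4, column 3: row 4 has {3, 4, 5} and column 3 has {1, 3, 5}, leaving only 2.
Row 4, column 5: row 4 has {2, 3, 4, 5} and column 5 has {2, 4, 5}, leaving only 1.
Row 5 already has {5} and column 5 already has {1, 2, 4, 5}, so row 5, column 5 must be 3.

3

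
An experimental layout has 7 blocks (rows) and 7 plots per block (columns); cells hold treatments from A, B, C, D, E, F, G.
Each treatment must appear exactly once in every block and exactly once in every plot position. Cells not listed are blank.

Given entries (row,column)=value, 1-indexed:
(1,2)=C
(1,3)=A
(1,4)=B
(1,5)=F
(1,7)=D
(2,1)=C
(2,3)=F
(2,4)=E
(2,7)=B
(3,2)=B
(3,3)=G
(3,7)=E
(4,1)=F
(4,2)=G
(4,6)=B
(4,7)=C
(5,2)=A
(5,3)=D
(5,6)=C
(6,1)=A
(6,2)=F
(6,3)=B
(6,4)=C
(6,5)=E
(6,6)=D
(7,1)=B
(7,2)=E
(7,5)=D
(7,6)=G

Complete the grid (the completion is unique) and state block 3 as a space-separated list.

Block 3, plot 1: block 3 has {B, E, G} and plot 1 has {A, B, C, F}, leaving only D.
Block 1, plot 6: block 1 has {A, B, C, D, F} and plot 6 has {B, C, D, G}, leaving only E.
Block 1, plot 1: block 1 has {A, B, C, D, E, F} and plot 1 has {A, B, C, D, F}, leaving only G.
Block 2, plot 2: block 2 has {B, C, E, F} and plot 2 has {A, B, C, E, F, G}, leaving only D.
Block 2, plot 6: block 2 has {B, C, D, E, F} and plot 6 has {B, C, D, E, G}, leaving only A.
Block 3, plot 6: block 3 has {B, D, E, G} and plot 6 has {A, B, C, D, E, G}, leaving only F.
Block 3, plot 4: block 3 has {B, D, E, F, G} and plot 4 has {B, C, E}, leaving only A.
Block 3, plot 5: block 3 has {A, B, D, E, F, G} and plot 5 has {D, E, F}, leaving only C.
So block 3 reads: D B G A C F E.

D B G A C F E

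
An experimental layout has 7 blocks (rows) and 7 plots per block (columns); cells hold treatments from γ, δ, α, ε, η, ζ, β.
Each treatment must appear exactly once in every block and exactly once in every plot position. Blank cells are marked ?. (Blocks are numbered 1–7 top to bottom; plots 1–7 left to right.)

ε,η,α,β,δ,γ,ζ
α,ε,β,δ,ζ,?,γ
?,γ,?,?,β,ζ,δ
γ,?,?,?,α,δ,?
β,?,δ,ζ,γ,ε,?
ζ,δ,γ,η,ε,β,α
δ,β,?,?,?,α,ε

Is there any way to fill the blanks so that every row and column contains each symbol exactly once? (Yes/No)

No block or plot among the givens repeats a symbol, and propagating forced cells runs into no contradiction.
One valid completion exists (for instance, ε η α β δ γ ζ / α ε β δ ζ η γ / η γ ε α β ζ δ / γ ζ η ε α δ β / β α δ ζ γ ε η / ζ δ γ η ε β α / δ β ζ γ η α ε).

Yes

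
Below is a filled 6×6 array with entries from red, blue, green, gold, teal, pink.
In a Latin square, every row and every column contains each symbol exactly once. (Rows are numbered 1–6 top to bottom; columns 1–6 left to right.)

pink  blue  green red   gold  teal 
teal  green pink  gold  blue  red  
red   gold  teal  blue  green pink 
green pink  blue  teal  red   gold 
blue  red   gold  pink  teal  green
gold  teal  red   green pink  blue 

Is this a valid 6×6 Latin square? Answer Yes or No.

Each row is a permutation of the 6 symbols, and so is each column.

Yes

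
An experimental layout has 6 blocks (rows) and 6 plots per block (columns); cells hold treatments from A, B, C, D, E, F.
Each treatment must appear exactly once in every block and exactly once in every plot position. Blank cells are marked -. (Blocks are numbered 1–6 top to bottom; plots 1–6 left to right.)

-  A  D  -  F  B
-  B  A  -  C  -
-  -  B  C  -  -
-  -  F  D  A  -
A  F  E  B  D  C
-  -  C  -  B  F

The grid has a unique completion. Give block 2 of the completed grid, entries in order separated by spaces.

E B A F C D

Block 1, plot 4: block 1 has {A, B, D, F} and plot 4 has {B, C, D}, leaving only E.
Block 2, plot 4: block 2 has {A, B, C} and plot 4 has {B, C, D, E}, leaving only F.
Block 1, plot 1: block 1 has {A, B, D, E, F} and plot 1 has {A}, leaving only C.
Block 3, plot 5: block 3 has {B, C} and plot 5 has {A, B, C, D, F}, leaving only E.
Block 3, plot 2: block 3 has {B, C, E} and plot 2 has {A, B, F}, leaving only D.
Block 3, plot 1: block 3 has {B, C, D, E} and plot 1 has {A, C}, leaving only F.
Block 3, plot 6: block 3 has {B, C, D, E, F} and plot 6 has {B, C, F}, leaving only A.
Block 4, plot 6: block 4 has {A, D, F} and plot 6 has {A, B, C, F}, leaving only E.
Block 2, plot 6: block 2 has {A, B, C, F} and plot 6 has {A, B, C, E, F}, leaving only D.
Block 2, plot 1: block 2 has {A, B, C, D, F} and plot 1 has {A, C, F}, leaving only E.
So block 2 reads: E B A F C D.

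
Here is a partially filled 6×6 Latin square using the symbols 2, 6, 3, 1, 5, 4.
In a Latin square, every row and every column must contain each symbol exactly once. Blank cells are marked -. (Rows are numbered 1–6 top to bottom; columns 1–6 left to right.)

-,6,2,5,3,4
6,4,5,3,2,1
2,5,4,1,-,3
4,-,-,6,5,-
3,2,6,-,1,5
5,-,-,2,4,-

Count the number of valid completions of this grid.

2

Row 1, column 1: eliminating its row and column leaves {1}.
Row 3, column 5: eliminating its row and column leaves {6}.
Row 4, column 2: eliminating its row and column leaves {3, 1}.
Row 4, column 3: eliminating its row and column leaves {3, 1}.
Row 4, column 6: eliminating its row and column leaves {2}.
Row 5, column 4: eliminating its row and column leaves {4}.
Row 6, column 2: eliminating its row and column leaves {3, 1}.
Row 6, column 3: eliminating its row and column leaves {3, 1}.
Row 6, column 6: eliminating its row and column leaves {6}.
Enumerating the assignments across these blanks that avoid any row or column repeat gives 2 completions.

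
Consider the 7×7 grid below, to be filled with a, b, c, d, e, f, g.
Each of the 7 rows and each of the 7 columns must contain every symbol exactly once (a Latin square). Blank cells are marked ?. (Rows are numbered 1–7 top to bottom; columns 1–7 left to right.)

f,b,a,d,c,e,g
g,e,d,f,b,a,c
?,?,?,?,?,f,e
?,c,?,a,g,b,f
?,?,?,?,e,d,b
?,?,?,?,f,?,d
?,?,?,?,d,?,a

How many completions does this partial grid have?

Row 3, column 1: eliminating its row and column leaves {a, b, c, d}.
Row 3, column 2: eliminating its row and column leaves {a, d, g}.
Row 3, column 3: eliminating its row and column leaves {b, c, g}.
Row 3, column 4: eliminating its row and column leaves {b, c, g}.
Row 3, column 5: eliminating its row and column leaves {a}.
Row 4, column 1: eliminating its row and column leaves {d, e}.
Row 4, column 3: eliminating its row and column leaves {e}.
Row 5, column 1: eliminating its row and column leaves {a, c}.
Row 5, column 2: eliminating its row and column leaves {a, f, g}.
Row 5, column 3: eliminating its row and column leaves {c, f, g}.
Row 5, column 4: eliminating its row and column leaves {c, g}.
Row 6, column 1: eliminating its row and column leaves {a, b, c, e}.
Row 6, column 2: eliminating its row and column leaves {a, g}.
Row 6, column 3: eliminating its row and column leaves {b, c, e, g}.
Row 6, column 4: eliminating its row and column leaves {b, c, e, g}.
Row 6, column 6: eliminating its row and column leaves {c, g}.
Row 7, column 1: eliminating its row and column leaves {b, c, e}.
Row 7, column 2: eliminating its row and column leaves {f, g}.
Row 7, column 3: eliminating its row and column leaves {b, c, e, f, g}.
Row 7, column 4: eliminating its row and column leaves {b, c, e, g}.
Row 7, column 6: eliminating its row and column leaves {c, g}.
Enumerating the assignments across these blanks that avoid any row or column repeat gives 14 completions.

14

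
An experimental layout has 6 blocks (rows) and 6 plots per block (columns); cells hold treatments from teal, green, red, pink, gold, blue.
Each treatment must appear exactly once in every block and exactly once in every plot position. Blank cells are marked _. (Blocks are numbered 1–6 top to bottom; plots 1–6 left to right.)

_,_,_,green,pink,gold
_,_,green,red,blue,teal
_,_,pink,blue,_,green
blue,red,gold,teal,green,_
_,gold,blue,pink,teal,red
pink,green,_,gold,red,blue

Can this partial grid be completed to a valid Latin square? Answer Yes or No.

No block or plot among the givens repeats a symbol, and propagating forced cells runs into no contradiction.
One valid completion exists (for instance, teal blue red green pink gold / gold pink green red blue teal / red teal pink blue gold green / blue red gold teal green pink / green gold blue pink teal red / pink green teal gold red blue).

Yes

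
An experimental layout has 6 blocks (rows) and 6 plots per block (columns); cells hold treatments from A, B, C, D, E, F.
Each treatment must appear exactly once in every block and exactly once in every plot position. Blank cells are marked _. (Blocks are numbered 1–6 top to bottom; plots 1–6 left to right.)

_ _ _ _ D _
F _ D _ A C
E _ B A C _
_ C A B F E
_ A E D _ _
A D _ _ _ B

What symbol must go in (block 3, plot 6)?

D

Block 2, plot 4: block 2 has {A, C, D, F} and plot 4 has {A, B, D}, leaving only E.
Block 2, plot 2: block 2 has {A, C, D, E, F} and plot 2 has {A, C, D}, leaving only B.
Block 3, plot 2: block 3 has {A, B, C, E} and plot 2 has {A, B, C, D}, leaving only F.
Block 3 already has {A, B, C, E, F} and plot 6 already has {B, C, E}, so block 3, plot 6 must be D.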